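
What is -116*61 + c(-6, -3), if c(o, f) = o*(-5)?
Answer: -7046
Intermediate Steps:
c(o, f) = -5*o
-116*61 + c(-6, -3) = -116*61 - 5*(-6) = -7076 + 30 = -7046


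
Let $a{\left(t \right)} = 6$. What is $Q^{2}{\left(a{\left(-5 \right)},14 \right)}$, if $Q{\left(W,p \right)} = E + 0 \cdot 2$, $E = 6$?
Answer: $36$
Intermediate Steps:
$Q{\left(W,p \right)} = 6$ ($Q{\left(W,p \right)} = 6 + 0 \cdot 2 = 6 + 0 = 6$)
$Q^{2}{\left(a{\left(-5 \right)},14 \right)} = 6^{2} = 36$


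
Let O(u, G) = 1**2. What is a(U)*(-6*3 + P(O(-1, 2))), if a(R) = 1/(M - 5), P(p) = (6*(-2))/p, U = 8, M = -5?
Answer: 3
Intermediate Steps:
O(u, G) = 1
P(p) = -12/p
a(R) = -1/10 (a(R) = 1/(-5 - 5) = 1/(-10) = -1/10)
a(U)*(-6*3 + P(O(-1, 2))) = -(-6*3 - 12/1)/10 = -(-18 - 12*1)/10 = -(-18 - 12)/10 = -1/10*(-30) = 3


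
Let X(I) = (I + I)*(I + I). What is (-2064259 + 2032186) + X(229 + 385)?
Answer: 1475911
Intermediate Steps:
X(I) = 4*I**2 (X(I) = (2*I)*(2*I) = 4*I**2)
(-2064259 + 2032186) + X(229 + 385) = (-2064259 + 2032186) + 4*(229 + 385)**2 = -32073 + 4*614**2 = -32073 + 4*376996 = -32073 + 1507984 = 1475911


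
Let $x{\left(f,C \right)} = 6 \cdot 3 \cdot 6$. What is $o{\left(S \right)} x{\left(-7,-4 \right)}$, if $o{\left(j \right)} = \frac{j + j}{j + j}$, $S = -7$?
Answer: $108$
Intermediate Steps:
$x{\left(f,C \right)} = 108$ ($x{\left(f,C \right)} = 18 \cdot 6 = 108$)
$o{\left(j \right)} = 1$ ($o{\left(j \right)} = \frac{2 j}{2 j} = 2 j \frac{1}{2 j} = 1$)
$o{\left(S \right)} x{\left(-7,-4 \right)} = 1 \cdot 108 = 108$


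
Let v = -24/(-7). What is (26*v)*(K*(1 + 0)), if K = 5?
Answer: 3120/7 ≈ 445.71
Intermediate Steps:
v = 24/7 (v = -24*(-⅐) = 24/7 ≈ 3.4286)
(26*v)*(K*(1 + 0)) = (26*(24/7))*(5*(1 + 0)) = 624*(5*1)/7 = (624/7)*5 = 3120/7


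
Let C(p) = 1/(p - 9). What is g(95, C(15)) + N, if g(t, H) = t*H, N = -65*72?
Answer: -27985/6 ≈ -4664.2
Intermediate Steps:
C(p) = 1/(-9 + p)
N = -4680
g(t, H) = H*t
g(95, C(15)) + N = 95/(-9 + 15) - 4680 = 95/6 - 4680 = -27985/6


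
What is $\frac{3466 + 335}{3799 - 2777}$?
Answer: $\frac{543}{146} \approx 3.7192$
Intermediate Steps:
$\frac{3466 + 335}{3799 - 2777} = \frac{3801}{1022} = 3801 \cdot \frac{1}{1022} = \frac{543}{146}$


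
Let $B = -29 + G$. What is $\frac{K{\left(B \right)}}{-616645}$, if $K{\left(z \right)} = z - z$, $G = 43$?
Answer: $0$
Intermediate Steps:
$B = 14$ ($B = -29 + 43 = 14$)
$K{\left(z \right)} = 0$
$\frac{K{\left(B \right)}}{-616645} = \frac{0}{-616645} = 0 \left(- \frac{1}{616645}\right) = 0$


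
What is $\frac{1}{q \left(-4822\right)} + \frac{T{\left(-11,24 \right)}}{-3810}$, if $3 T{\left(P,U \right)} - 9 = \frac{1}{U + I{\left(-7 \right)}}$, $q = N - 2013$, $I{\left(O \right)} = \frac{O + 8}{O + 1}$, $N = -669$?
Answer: $- \frac{928901249}{1174345106220} \approx -0.00079099$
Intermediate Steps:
$I{\left(O \right)} = \frac{8 + O}{1 + O}$
$q = -2682$ ($q = -669 - 2013 = -2682$)
$T{\left(P,U \right)} = 3 + \frac{1}{3 \left(- \frac{1}{6} + U\right)}$ ($T{\left(P,U \right)} = 3 + \frac{1}{3 \left(U + \frac{8 - 7}{1 - 7}\right)} = 3 + \frac{1}{3 \left(U + \frac{1}{-6} \cdot 1\right)} = 3 + \frac{1}{3 \left(U - \frac{1}{6}\right)} = 3 + \frac{1}{3 \left(- \frac{1}{6} + U\right)}$)
$\frac{1}{q \left(-4822\right)} + \frac{T{\left(-11,24 \right)}}{-3810} = \frac{1}{\left(-2682\right) \left(-4822\right)} + \frac{\frac{1}{-1 + 6 \cdot 24} \left(-1 + 18 \cdot 24\right)}{-3810} = \left(- \frac{1}{2682}\right) \left(- \frac{1}{4822}\right) + \frac{-1 + 432}{-1 + 144} \left(- \frac{1}{3810}\right) = \frac{1}{12932604} + \frac{1}{143} \cdot 431 \left(- \frac{1}{3810}\right) = \frac{1}{12932604} + \frac{431}{143} \left(- \frac{1}{3810}\right) = \frac{1}{12932604} - \frac{431}{544830} = - \frac{928901249}{1174345106220}$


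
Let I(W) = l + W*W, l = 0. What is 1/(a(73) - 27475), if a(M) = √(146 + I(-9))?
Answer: -27475/754875398 - √227/754875398 ≈ -3.6417e-5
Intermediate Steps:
I(W) = W² (I(W) = 0 + W*W = 0 + W² = W²)
a(M) = √227 (a(M) = √(146 + (-9)²) = √(146 + 81) = √227)
1/(a(73) - 27475) = 1/(√227 - 27475) = 1/(-27475 + √227)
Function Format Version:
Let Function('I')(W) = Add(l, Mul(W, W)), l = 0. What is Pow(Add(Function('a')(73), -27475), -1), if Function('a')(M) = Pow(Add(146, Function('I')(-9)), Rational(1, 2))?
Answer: Add(Rational(-27475, 754875398), Mul(Rational(-1, 754875398), Pow(227, Rational(1, 2)))) ≈ -3.6417e-5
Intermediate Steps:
Function('I')(W) = Pow(W, 2) (Function('I')(W) = Add(0, Mul(W, W)) = Add(0, Pow(W, 2)) = Pow(W, 2))
Function('a')(M) = Pow(227, Rational(1, 2)) (Function('a')(M) = Pow(Add(146, Pow(-9, 2)), Rational(1, 2)) = Pow(Add(146, 81), Rational(1, 2)) = Pow(227, Rational(1, 2)))
Pow(Add(Function('a')(73), -27475), -1) = Pow(Add(Pow(227, Rational(1, 2)), -27475), -1) = Pow(Add(-27475, Pow(227, Rational(1, 2))), -1)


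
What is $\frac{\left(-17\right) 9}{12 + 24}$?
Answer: $- \frac{17}{4} \approx -4.25$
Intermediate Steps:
$\frac{\left(-17\right) 9}{12 + 24} = - \frac{153}{36} = \left(-153\right) \frac{1}{36} = - \frac{17}{4}$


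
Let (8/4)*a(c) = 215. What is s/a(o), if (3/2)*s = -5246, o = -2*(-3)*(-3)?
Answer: -488/15 ≈ -32.533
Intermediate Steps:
o = -18 (o = 6*(-3) = -18)
a(c) = 215/2 (a(c) = (1/2)*215 = 215/2)
s = -10492/3 (s = (2/3)*(-5246) = -10492/3 ≈ -3497.3)
s/a(o) = -10492/(3*215/2) = -10492/3*2/215 = -488/15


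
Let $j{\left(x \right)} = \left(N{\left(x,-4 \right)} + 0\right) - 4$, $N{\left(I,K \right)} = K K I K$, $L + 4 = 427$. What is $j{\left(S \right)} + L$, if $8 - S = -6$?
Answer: $-477$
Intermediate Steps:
$S = 14$ ($S = 8 - -6 = 8 + 6 = 14$)
$L = 423$ ($L = -4 + 427 = 423$)
$N{\left(I,K \right)} = I K^{3}$ ($N{\left(I,K \right)} = K^{2} I K = I K^{3}$)
$j{\left(x \right)} = -4 - 64 x$ ($j{\left(x \right)} = \left(x \left(-4\right)^{3} + 0\right) - 4 = \left(x \left(-64\right) + 0\right) - 4 = \left(- 64 x + 0\right) - 4 = - 64 x - 4 = -4 - 64 x$)
$j{\left(S \right)} + L = \left(-4 - 896\right) + 423 = -900 + 423 = -477$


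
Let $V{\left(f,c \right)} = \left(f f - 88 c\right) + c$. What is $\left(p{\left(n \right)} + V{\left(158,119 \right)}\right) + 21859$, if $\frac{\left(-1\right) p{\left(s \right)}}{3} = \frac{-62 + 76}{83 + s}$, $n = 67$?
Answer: $\frac{911743}{25} \approx 36470.0$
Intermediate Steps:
$p{\left(s \right)} = - \frac{42}{83 + s}$ ($p{\left(s \right)} = - 3 \frac{-62 + 76}{83 + s} = - 3 \frac{14}{83 + s} = - \frac{42}{83 + s}$)
$V{\left(f,c \right)} = f^{2} - 87 c$ ($V{\left(f,c \right)} = \left(f^{2} - 88 c\right) + c = f^{2} - 87 c$)
$\left(p{\left(n \right)} + V{\left(158,119 \right)}\right) + 21859 = \left(- \frac{42}{83 + 67} + \left(158^{2} - 10353\right)\right) + 21859 = \left(- \frac{42}{150} + \left(24964 - 10353\right)\right) + 21859 = \left(\left(-42\right) \frac{1}{150} + 14611\right) + 21859 = \left(- \frac{7}{25} + 14611\right) + 21859 = \frac{365268}{25} + 21859 = \frac{911743}{25}$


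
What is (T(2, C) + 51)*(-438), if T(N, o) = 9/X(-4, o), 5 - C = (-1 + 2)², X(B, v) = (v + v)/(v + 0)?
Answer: -24309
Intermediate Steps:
X(B, v) = 2 (X(B, v) = (2*v)/v = 2)
C = 4 (C = 5 - (-1 + 2)² = 5 - 1*1² = 5 - 1*1 = 5 - 1 = 4)
T(N, o) = 9/2
(T(2, C) + 51)*(-438) = (9/2 + 51)*(-438) = (111/2)*(-438) = -24309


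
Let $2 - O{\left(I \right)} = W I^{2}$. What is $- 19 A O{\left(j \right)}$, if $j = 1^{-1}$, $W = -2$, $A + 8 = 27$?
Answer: $-1444$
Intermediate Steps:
$A = 19$ ($A = -8 + 27 = 19$)
$j = 1$
$O{\left(I \right)} = 2 + 2 I^{2}$ ($O{\left(I \right)} = 2 - - 2 I^{2} = 2 + 2 I^{2}$)
$- 19 A O{\left(j \right)} = \left(-19\right) 19 \left(2 + 2 \cdot 1^{2}\right) = - 361 \left(2 + 2 \cdot 1\right) = - 361 \left(2 + 2\right) = \left(-361\right) 4 = -1444$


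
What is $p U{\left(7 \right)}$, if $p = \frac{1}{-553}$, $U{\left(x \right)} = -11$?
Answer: $\frac{11}{553} \approx 0.019892$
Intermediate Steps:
$p = - \frac{1}{553} \approx -0.0018083$
$p U{\left(7 \right)} = \left(- \frac{1}{553}\right) \left(-11\right) = \frac{11}{553}$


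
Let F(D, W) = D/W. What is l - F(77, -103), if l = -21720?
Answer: -2237083/103 ≈ -21719.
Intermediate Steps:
l - F(77, -103) = -21720 - 77/(-103) = -21720 - 77*(-1)/103 = -21720 - 1*(-77/103) = -21720 + 77/103 = -2237083/103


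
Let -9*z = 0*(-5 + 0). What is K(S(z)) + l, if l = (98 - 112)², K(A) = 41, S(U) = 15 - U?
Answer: 237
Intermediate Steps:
z = 0 (z = -0*(-5 + 0) = -0*(-5) = -⅑*0 = 0)
l = 196 (l = (-14)² = 196)
K(S(z)) + l = 41 + 196 = 237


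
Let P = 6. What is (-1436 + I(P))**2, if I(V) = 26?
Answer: 1988100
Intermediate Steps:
(-1436 + I(P))**2 = (-1436 + 26)**2 = (-1410)**2 = 1988100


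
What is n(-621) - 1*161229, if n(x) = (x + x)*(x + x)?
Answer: 1381335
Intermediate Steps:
n(x) = 4*x² (n(x) = (2*x)*(2*x) = 4*x²)
n(-621) - 1*161229 = 4*(-621)² - 1*161229 = 4*385641 - 161229 = 1542564 - 161229 = 1381335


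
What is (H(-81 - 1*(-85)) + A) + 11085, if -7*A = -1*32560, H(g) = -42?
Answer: 109861/7 ≈ 15694.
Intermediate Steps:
A = 32560/7 (A = -(-1)*32560/7 = -⅐*(-32560) = 32560/7 ≈ 4651.4)
(H(-81 - 1*(-85)) + A) + 11085 = (-42 + 32560/7) + 11085 = 32266/7 + 11085 = 109861/7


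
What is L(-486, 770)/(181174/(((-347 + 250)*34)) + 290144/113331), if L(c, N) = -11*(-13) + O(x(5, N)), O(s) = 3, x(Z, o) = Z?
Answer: -27284891574/9787867841 ≈ -2.7876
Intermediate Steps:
L(c, N) = 146 (L(c, N) = -11*(-13) + 3 = 143 + 3 = 146)
L(-486, 770)/(181174/(((-347 + 250)*34)) + 290144/113331) = 146/(181174/(((-347 + 250)*34)) + 290144/113331) = 146/(181174/((-97*34)) + 290144*(1/113331)) = 146/(181174/(-3298) + 290144/113331) = 146/(181174*(-1/3298) + 290144/113331) = 146/(-90587/1649 + 290144/113331) = 146/(-9787867841/186882819) = 146*(-186882819/9787867841) = -27284891574/9787867841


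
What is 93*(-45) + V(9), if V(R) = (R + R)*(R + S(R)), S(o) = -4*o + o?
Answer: -4509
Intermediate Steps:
S(o) = -3*o
V(R) = -4*R**2 (V(R) = (R + R)*(R - 3*R) = (2*R)*(-2*R) = -4*R**2)
93*(-45) + V(9) = 93*(-45) - 4*9**2 = -4185 - 4*81 = -4185 - 324 = -4509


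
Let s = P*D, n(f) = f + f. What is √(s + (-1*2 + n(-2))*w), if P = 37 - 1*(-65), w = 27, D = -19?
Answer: 10*I*√21 ≈ 45.826*I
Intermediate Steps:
n(f) = 2*f
P = 102 (P = 37 + 65 = 102)
s = -1938 (s = 102*(-19) = -1938)
√(s + (-1*2 + n(-2))*w) = √(-1938 + (-1*2 + 2*(-2))*27) = √(-1938 + (-2 - 4)*27) = √(-1938 - 6*27) = √(-1938 - 162) = √(-2100) = 10*I*√21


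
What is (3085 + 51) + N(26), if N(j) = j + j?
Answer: 3188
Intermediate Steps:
N(j) = 2*j
(3085 + 51) + N(26) = (3085 + 51) + 2*26 = 3136 + 52 = 3188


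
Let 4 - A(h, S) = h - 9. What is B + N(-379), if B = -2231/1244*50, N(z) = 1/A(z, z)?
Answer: -10931589/121912 ≈ -89.668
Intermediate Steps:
A(h, S) = 13 - h (A(h, S) = 4 - (h - 9) = 4 - (-9 + h) = 4 + (9 - h) = 13 - h)
N(z) = 1/(13 - z)
B = -55775/622 (B = -2231*1/1244*50 = -2231/1244*50 = -55775/622 ≈ -89.670)
B + N(-379) = -55775/622 - 1/(-13 - 379) = -55775/622 - 1/(-392) = -55775/622 - 1*(-1/392) = -55775/622 + 1/392 = -10931589/121912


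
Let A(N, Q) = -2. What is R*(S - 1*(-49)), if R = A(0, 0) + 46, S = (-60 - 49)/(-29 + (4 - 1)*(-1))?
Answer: 18447/8 ≈ 2305.9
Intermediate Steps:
S = 109/32 (S = -109/(-29 + 3*(-1)) = -109/(-29 - 3) = -109/(-32) = -109*(-1/32) = 109/32 ≈ 3.4063)
R = 44 (R = -2 + 46 = 44)
R*(S - 1*(-49)) = 44*(109/32 - 1*(-49)) = 44*(109/32 + 49) = 44*(1677/32) = 18447/8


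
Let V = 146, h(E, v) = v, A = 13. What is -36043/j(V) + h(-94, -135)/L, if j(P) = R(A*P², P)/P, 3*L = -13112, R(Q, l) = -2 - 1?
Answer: 68998990351/39336 ≈ 1.7541e+6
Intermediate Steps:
R(Q, l) = -3
L = -13112/3 (L = (⅓)*(-13112) = -13112/3 ≈ -4370.7)
j(P) = -3/P
-36043/j(V) + h(-94, -135)/L = -36043/((-3/146)) - 135/(-13112/3) = -36043/((-3*1/146)) - 135*(-3/13112) = -36043/(-3/146) + 405/13112 = -36043*(-146/3) + 405/13112 = 5262278/3 + 405/13112 = 68998990351/39336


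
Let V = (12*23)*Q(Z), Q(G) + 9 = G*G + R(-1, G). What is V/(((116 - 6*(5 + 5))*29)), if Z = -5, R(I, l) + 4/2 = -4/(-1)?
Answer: 621/203 ≈ 3.0591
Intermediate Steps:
R(I, l) = 2 (R(I, l) = -2 - 4/(-1) = -2 - 4*(-1) = -2 + 4 = 2)
Q(G) = -7 + G² (Q(G) = -9 + (G*G + 2) = -9 + (G² + 2) = -9 + (2 + G²) = -7 + G²)
V = 4968 (V = (12*23)*(-7 + (-5)²) = 276*(-7 + 25) = 276*18 = 4968)
V/(((116 - 6*(5 + 5))*29)) = 4968/(((116 - 6*(5 + 5))*29)) = 4968/(((116 - 6*10)*29)) = 4968/(((116 - 60)*29)) = 4968/((56*29)) = 4968/1624 = 4968*(1/1624) = 621/203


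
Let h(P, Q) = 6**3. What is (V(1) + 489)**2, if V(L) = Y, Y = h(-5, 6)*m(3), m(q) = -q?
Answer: 25281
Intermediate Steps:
h(P, Q) = 216
Y = -648 (Y = 216*(-1*3) = 216*(-3) = -648)
V(L) = -648
(V(1) + 489)**2 = (-648 + 489)**2 = (-159)**2 = 25281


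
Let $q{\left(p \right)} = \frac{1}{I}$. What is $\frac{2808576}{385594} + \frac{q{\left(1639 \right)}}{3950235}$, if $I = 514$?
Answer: $\frac{2851295550540317}{391459037049630} \approx 7.2838$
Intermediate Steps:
$q{\left(p \right)} = \frac{1}{514}$
$\frac{2808576}{385594} + \frac{q{\left(1639 \right)}}{3950235} = \frac{2808576}{385594} + \frac{1}{514 \cdot 3950235} = 2808576 \cdot \frac{1}{385594} + \frac{1}{514} \cdot \frac{1}{3950235} = \frac{1404288}{192797} + \frac{1}{2030420790} = \frac{2851295550540317}{391459037049630}$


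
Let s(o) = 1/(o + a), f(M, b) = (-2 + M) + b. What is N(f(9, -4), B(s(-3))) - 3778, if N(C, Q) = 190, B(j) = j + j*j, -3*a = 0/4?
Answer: -3588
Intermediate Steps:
a = 0 (a = -0/4 = -1/3*0 = 0)
f(M, b) = -2 + M + b
s(o) = 1/o (s(o) = 1/(o + 0) = 1/o)
B(j) = j + j**2
N(f(9, -4), B(s(-3))) - 3778 = 190 - 3778 = -3588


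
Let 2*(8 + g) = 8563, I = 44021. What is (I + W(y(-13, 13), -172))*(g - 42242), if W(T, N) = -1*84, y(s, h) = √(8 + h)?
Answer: -3336443969/2 ≈ -1.6682e+9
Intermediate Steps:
g = 8547/2 (g = -8 + (½)*8563 = -8 + 8563/2 = 8547/2 ≈ 4273.5)
W(T, N) = -84
(I + W(y(-13, 13), -172))*(g - 42242) = (44021 - 84)*(8547/2 - 42242) = 43937*(-75937/2) = -3336443969/2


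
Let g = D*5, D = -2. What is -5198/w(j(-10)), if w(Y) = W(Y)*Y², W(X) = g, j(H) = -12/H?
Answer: 12995/36 ≈ 360.97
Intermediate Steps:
g = -10 (g = -2*5 = -10)
W(X) = -10
w(Y) = -10*Y²
-5198/w(j(-10)) = -5198/((-10*(-12/(-10))²)) = -5198/((-10*(-12*(-⅒))²)) = -5198/((-10*(6/5)²)) = -5198/((-10*36/25)) = -5198/(-72/5) = -5198*(-5/72) = 12995/36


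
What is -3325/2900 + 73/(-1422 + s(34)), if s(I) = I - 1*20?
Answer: -48933/40832 ≈ -1.1984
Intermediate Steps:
s(I) = -20 + I (s(I) = I - 20 = -20 + I)
-3325/2900 + 73/(-1422 + s(34)) = -3325/2900 + 73/(-1422 + (-20 + 34)) = -3325*1/2900 + 73/(-1422 + 14) = -133/116 + 73/(-1408) = -133/116 + 73*(-1/1408) = -133/116 - 73/1408 = -48933/40832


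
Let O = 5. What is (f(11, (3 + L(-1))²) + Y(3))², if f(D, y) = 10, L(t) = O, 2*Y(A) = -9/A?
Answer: 289/4 ≈ 72.250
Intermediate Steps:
Y(A) = -9/(2*A) (Y(A) = (-9/A)/2 = -9/(2*A))
L(t) = 5
(f(11, (3 + L(-1))²) + Y(3))² = (10 - 9/2/3)² = (10 - 9/2*⅓)² = (10 - 3/2)² = (17/2)² = 289/4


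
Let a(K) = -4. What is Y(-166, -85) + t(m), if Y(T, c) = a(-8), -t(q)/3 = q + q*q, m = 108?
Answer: -35320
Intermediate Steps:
t(q) = -3*q - 3*q**2 (t(q) = -3*(q + q*q) = -3*(q + q**2) = -3*q - 3*q**2)
Y(T, c) = -4
Y(-166, -85) + t(m) = -4 - 3*108*(1 + 108) = -4 - 3*108*109 = -4 - 35316 = -35320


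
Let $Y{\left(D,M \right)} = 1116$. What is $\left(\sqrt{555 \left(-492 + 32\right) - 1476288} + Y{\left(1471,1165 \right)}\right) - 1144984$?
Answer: $-1143868 + 2 i \sqrt{432897} \approx -1.1439 \cdot 10^{6} + 1315.9 i$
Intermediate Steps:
$\left(\sqrt{555 \left(-492 + 32\right) - 1476288} + Y{\left(1471,1165 \right)}\right) - 1144984 = \left(\sqrt{555 \left(-492 + 32\right) - 1476288} + 1116\right) - 1144984 = \left(\sqrt{555 \left(-460\right) - 1476288} + 1116\right) - 1144984 = \left(\sqrt{-255300 - 1476288} + 1116\right) - 1144984 = \left(\sqrt{-1731588} + 1116\right) - 1144984 = \left(2 i \sqrt{432897} + 1116\right) - 1144984 = \left(1116 + 2 i \sqrt{432897}\right) - 1144984 = -1143868 + 2 i \sqrt{432897}$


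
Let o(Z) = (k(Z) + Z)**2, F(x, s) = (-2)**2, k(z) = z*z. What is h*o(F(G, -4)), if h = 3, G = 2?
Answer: 1200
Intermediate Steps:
k(z) = z**2
F(x, s) = 4
o(Z) = (Z + Z**2)**2 (o(Z) = (Z**2 + Z)**2 = (Z + Z**2)**2)
h*o(F(G, -4)) = 3*(4**2*(1 + 4)**2) = 3*(16*5**2) = 3*(16*25) = 3*400 = 1200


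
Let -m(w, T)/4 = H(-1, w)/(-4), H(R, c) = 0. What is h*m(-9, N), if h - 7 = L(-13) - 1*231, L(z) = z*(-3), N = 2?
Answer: 0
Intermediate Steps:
L(z) = -3*z
m(w, T) = 0 (m(w, T) = -0/(-4) = -0*(-1)/4 = -4*0 = 0)
h = -185 (h = 7 + (-3*(-13) - 1*231) = 7 + (39 - 231) = 7 - 192 = -185)
h*m(-9, N) = -185*0 = 0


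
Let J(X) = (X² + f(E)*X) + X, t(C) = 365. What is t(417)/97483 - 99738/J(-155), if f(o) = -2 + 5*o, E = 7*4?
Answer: -4860927127/120878920 ≈ -40.213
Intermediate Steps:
E = 28
J(X) = X² + 139*X (J(X) = (X² + (-2 + 5*28)*X) + X = (X² + (-2 + 140)*X) + X = (X² + 138*X) + X = X² + 139*X)
t(417)/97483 - 99738/J(-155) = 365/97483 - 99738*(-1/(155*(139 - 155))) = 365*(1/97483) - 99738/((-155*(-16))) = 365/97483 - 99738/2480 = 365/97483 - 99738*1/2480 = 365/97483 - 49869/1240 = -4860927127/120878920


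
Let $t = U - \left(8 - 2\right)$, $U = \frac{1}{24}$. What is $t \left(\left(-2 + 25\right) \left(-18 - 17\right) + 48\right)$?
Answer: $\frac{108251}{24} \approx 4510.5$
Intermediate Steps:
$U = \frac{1}{24} \approx 0.041667$
$t = - \frac{143}{24}$ ($t = \frac{1}{24} - \left(8 - 2\right) = \frac{1}{24} - 6 = - \frac{143}{24} \approx -5.9583$)
$t \left(\left(-2 + 25\right) \left(-18 - 17\right) + 48\right) = - \frac{143 \left(\left(-2 + 25\right) \left(-18 - 17\right) + 48\right)}{24} = - \frac{143 \left(23 \left(-35\right) + 48\right)}{24} = - \frac{143 \left(-805 + 48\right)}{24} = \left(- \frac{143}{24}\right) \left(-757\right) = \frac{108251}{24}$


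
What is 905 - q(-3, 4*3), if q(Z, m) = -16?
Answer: 921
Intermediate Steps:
905 - q(-3, 4*3) = 905 - 1*(-16) = 905 + 16 = 921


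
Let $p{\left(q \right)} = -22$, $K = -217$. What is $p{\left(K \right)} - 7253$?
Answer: $-7275$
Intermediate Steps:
$p{\left(K \right)} - 7253 = -22 - 7253 = -7275$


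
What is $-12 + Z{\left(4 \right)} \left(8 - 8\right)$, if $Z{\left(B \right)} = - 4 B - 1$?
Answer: $-12$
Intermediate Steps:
$Z{\left(B \right)} = -1 - 4 B$
$-12 + Z{\left(4 \right)} \left(8 - 8\right) = -12 + \left(-1 - 16\right) \left(8 - 8\right) = -12 - 0 = -12 + 0 = -12$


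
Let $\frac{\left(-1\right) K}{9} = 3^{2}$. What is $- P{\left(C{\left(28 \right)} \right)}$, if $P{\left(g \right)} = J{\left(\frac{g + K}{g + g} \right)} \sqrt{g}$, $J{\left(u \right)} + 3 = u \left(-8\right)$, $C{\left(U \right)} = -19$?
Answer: $\frac{457 i \sqrt{19}}{19} \approx 104.84 i$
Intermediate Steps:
$K = -81$ ($K = - 9 \cdot 3^{2} = \left(-9\right) 9 = -81$)
$J{\left(u \right)} = -3 - 8 u$ ($J{\left(u \right)} = -3 + u \left(-8\right) = -3 - 8 u$)
$P{\left(g \right)} = \sqrt{g} \left(-3 - \frac{4 \left(-81 + g\right)}{g}\right)$ ($P{\left(g \right)} = \left(-3 - 8 \frac{g - 81}{g + g}\right) \sqrt{g} = \left(-3 - 8 \frac{-81 + g}{2 g}\right) \sqrt{g} = \left(-3 - \frac{4 \left(-81 + g\right)}{g}\right) \sqrt{g} = \sqrt{g} \left(-3 - \frac{4 \left(-81 + g\right)}{g}\right)$)
$- P{\left(C{\left(28 \right)} \right)} = - \frac{324 - -133}{i \sqrt{19}} = - - \frac{i \sqrt{19}}{19} \left(324 + 133\right) = - - \frac{i \sqrt{19}}{19} \cdot 457 = - \frac{\left(-457\right) i \sqrt{19}}{19} = \frac{457 i \sqrt{19}}{19}$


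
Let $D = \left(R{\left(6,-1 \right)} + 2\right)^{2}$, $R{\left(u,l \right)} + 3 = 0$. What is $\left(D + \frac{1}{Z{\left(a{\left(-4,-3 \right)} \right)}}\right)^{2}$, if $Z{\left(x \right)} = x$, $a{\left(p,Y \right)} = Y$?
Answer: $\frac{4}{9} \approx 0.44444$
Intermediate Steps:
$R{\left(u,l \right)} = -3$ ($R{\left(u,l \right)} = -3 + 0 = -3$)
$D = 1$ ($D = \left(-3 + 2\right)^{2} = \left(-1\right)^{2} = 1$)
$\left(D + \frac{1}{Z{\left(a{\left(-4,-3 \right)} \right)}}\right)^{2} = \left(1 + \frac{1}{-3}\right)^{2} = \left(1 - \frac{1}{3}\right)^{2} = \left(\frac{2}{3}\right)^{2} = \frac{4}{9}$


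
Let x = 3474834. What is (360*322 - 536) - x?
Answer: -3359450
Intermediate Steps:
(360*322 - 536) - x = (360*322 - 536) - 1*3474834 = (115920 - 536) - 3474834 = 115384 - 3474834 = -3359450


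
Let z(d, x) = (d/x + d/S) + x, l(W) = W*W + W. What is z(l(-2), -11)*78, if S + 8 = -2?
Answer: -48828/55 ≈ -887.78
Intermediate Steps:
S = -10 (S = -8 - 2 = -10)
l(W) = W + W² (l(W) = W² + W = W + W²)
z(d, x) = x - d/10 + d/x (z(d, x) = (d/x + d/(-10)) + x = (d/x + d*(-⅒)) + x = (d/x - d/10) + x = (-d/10 + d/x) + x = x - d/10 + d/x)
z(l(-2), -11)*78 = (-11 - (-1)*(1 - 2)/5 - 2*(1 - 2)/(-11))*78 = (-11 - (-1)*(-1)/5 - 2*(-1)*(-1/11))*78 = (-11 - ⅒*2 + 2*(-1/11))*78 = (-11 - ⅕ - 2/11)*78 = -626/55*78 = -48828/55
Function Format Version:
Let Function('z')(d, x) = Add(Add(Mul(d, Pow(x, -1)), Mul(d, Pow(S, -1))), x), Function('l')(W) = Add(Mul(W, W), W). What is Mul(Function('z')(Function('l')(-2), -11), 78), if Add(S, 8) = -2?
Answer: Rational(-48828, 55) ≈ -887.78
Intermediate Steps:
S = -10 (S = Add(-8, -2) = -10)
Function('l')(W) = Add(W, Pow(W, 2)) (Function('l')(W) = Add(Pow(W, 2), W) = Add(W, Pow(W, 2)))
Function('z')(d, x) = Add(x, Mul(Rational(-1, 10), d), Mul(d, Pow(x, -1))) (Function('z')(d, x) = Add(Add(Mul(d, Pow(x, -1)), Mul(d, Pow(-10, -1))), x) = Add(Add(Mul(d, Pow(x, -1)), Mul(d, Rational(-1, 10))), x) = Add(Add(Mul(d, Pow(x, -1)), Mul(Rational(-1, 10), d)), x) = Add(Add(Mul(Rational(-1, 10), d), Mul(d, Pow(x, -1))), x) = Add(x, Mul(Rational(-1, 10), d), Mul(d, Pow(x, -1))))
Mul(Function('z')(Function('l')(-2), -11), 78) = Mul(Add(-11, Mul(Rational(-1, 10), Mul(-2, Add(1, -2))), Mul(Mul(-2, Add(1, -2)), Pow(-11, -1))), 78) = Mul(Add(-11, Mul(Rational(-1, 10), Mul(-2, -1)), Mul(Mul(-2, -1), Rational(-1, 11))), 78) = Mul(Add(-11, Mul(Rational(-1, 10), 2), Mul(2, Rational(-1, 11))), 78) = Mul(Add(-11, Rational(-1, 5), Rational(-2, 11)), 78) = Mul(Rational(-626, 55), 78) = Rational(-48828, 55)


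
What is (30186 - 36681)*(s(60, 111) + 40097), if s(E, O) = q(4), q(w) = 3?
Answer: -260449500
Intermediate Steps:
s(E, O) = 3
(30186 - 36681)*(s(60, 111) + 40097) = (30186 - 36681)*(3 + 40097) = -6495*40100 = -260449500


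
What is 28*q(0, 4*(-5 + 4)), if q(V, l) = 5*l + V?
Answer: -560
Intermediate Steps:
q(V, l) = V + 5*l
28*q(0, 4*(-5 + 4)) = 28*(0 + 5*(4*(-5 + 4))) = 28*(0 + 5*(4*(-1))) = 28*(0 + 5*(-4)) = 28*(0 - 20) = 28*(-20) = -560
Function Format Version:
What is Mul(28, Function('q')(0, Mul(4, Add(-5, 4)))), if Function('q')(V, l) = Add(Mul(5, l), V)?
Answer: -560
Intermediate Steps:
Function('q')(V, l) = Add(V, Mul(5, l))
Mul(28, Function('q')(0, Mul(4, Add(-5, 4)))) = Mul(28, Add(0, Mul(5, Mul(4, Add(-5, 4))))) = Mul(28, Add(0, Mul(5, Mul(4, -1)))) = Mul(28, Add(0, Mul(5, -4))) = Mul(28, Add(0, -20)) = Mul(28, -20) = -560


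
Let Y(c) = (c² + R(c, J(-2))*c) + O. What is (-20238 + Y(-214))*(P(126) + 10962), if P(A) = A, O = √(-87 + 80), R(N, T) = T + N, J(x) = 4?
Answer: 781681824 + 11088*I*√7 ≈ 7.8168e+8 + 29336.0*I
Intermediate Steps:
R(N, T) = N + T
O = I*√7 (O = √(-7) = I*√7 ≈ 2.6458*I)
Y(c) = c² + I*√7 + c*(4 + c) (Y(c) = (c² + (c + 4)*c) + I*√7 = (c² + (4 + c)*c) + I*√7 = (c² + c*(4 + c)) + I*√7 = c² + I*√7 + c*(4 + c))
(-20238 + Y(-214))*(P(126) + 10962) = (-20238 + ((-214)² + I*√7 - 214*(4 - 214)))*(126 + 10962) = (-20238 + (45796 + I*√7 - 214*(-210)))*11088 = (-20238 + (45796 + I*√7 + 44940))*11088 = (-20238 + (90736 + I*√7))*11088 = (70498 + I*√7)*11088 = 781681824 + 11088*I*√7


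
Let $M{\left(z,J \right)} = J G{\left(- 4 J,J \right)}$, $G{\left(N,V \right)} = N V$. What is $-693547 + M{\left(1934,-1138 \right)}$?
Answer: $5894346741$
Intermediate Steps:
$M{\left(z,J \right)} = - 4 J^{3}$ ($M{\left(z,J \right)} = J - 4 J J = J \left(- 4 J^{2}\right) = - 4 J^{3}$)
$-693547 + M{\left(1934,-1138 \right)} = -693547 - 4 \left(-1138\right)^{3} = -693547 - -5895040288 = -693547 + 5895040288 = 5894346741$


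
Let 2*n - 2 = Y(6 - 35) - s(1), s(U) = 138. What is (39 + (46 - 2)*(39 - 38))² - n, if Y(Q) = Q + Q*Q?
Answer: 6551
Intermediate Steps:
Y(Q) = Q + Q²
n = 338 (n = 1 + ((6 - 35)*(1 + (6 - 35)) - 1*138)/2 = 1 + (-29*(1 - 29) - 138)/2 = 1 + (-29*(-28) - 138)/2 = 1 + (812 - 138)/2 = 1 + (½)*674 = 1 + 337 = 338)
(39 + (46 - 2)*(39 - 38))² - n = (39 + (46 - 2)*(39 - 38))² - 1*338 = (39 + 44*1)² - 338 = (39 + 44)² - 338 = 83² - 338 = 6889 - 338 = 6551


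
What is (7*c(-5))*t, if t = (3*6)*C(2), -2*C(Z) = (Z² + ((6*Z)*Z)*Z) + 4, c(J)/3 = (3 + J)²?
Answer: -42336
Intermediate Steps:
c(J) = 3*(3 + J)²
C(Z) = -2 - 3*Z³ - Z²/2 (C(Z) = -((Z² + ((6*Z)*Z)*Z) + 4)/2 = -((Z² + (6*Z²)*Z) + 4)/2 = -((Z² + 6*Z³) + 4)/2 = -(4 + Z² + 6*Z³)/2 = -2 - 3*Z³ - Z²/2)
t = -504 (t = (3*6)*(-2 - 3*2³ - ½*2²) = 18*(-2 - 3*8 - ½*4) = 18*(-2 - 24 - 2) = 18*(-28) = -504)
(7*c(-5))*t = (7*(3*(3 - 5)²))*(-504) = (7*(3*(-2)²))*(-504) = (7*(3*4))*(-504) = (7*12)*(-504) = 84*(-504) = -42336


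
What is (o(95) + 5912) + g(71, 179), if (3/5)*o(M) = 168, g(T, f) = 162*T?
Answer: 17694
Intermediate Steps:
o(M) = 280 (o(M) = (5/3)*168 = 280)
(o(95) + 5912) + g(71, 179) = (280 + 5912) + 162*71 = 6192 + 11502 = 17694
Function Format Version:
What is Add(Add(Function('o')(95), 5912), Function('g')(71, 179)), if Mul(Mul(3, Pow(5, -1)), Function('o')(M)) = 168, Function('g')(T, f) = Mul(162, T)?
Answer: 17694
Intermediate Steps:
Function('o')(M) = 280 (Function('o')(M) = Mul(Rational(5, 3), 168) = 280)
Add(Add(Function('o')(95), 5912), Function('g')(71, 179)) = Add(Add(280, 5912), Mul(162, 71)) = Add(6192, 11502) = 17694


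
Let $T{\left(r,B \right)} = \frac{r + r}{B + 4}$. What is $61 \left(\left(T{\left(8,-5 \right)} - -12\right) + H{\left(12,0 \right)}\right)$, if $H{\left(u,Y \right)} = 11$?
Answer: $427$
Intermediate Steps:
$T{\left(r,B \right)} = \frac{2 r}{4 + B}$
$61 \left(\left(T{\left(8,-5 \right)} - -12\right) + H{\left(12,0 \right)}\right) = 61 \left(\left(2 \cdot 8 \frac{1}{4 - 5} - -12\right) + 11\right) = 61 \left(\left(2 \cdot 8 \frac{1}{-1} + 12\right) + 11\right) = 61 \left(\left(2 \cdot 8 \left(-1\right) + 12\right) + 11\right) = 61 \left(\left(-16 + 12\right) + 11\right) = 61 \left(-4 + 11\right) = 61 \cdot 7 = 427$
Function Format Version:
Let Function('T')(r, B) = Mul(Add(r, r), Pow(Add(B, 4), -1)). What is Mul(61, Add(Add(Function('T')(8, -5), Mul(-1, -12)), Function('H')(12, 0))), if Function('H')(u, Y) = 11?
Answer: 427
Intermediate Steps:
Function('T')(r, B) = Mul(2, r, Pow(Add(4, B), -1)) (Function('T')(r, B) = Mul(Mul(2, r), Pow(Add(4, B), -1)) = Mul(2, r, Pow(Add(4, B), -1)))
Mul(61, Add(Add(Function('T')(8, -5), Mul(-1, -12)), Function('H')(12, 0))) = Mul(61, Add(Add(Mul(2, 8, Pow(Add(4, -5), -1)), Mul(-1, -12)), 11)) = Mul(61, Add(Add(Mul(2, 8, Pow(-1, -1)), 12), 11)) = Mul(61, Add(Add(Mul(2, 8, -1), 12), 11)) = Mul(61, Add(Add(-16, 12), 11)) = Mul(61, Add(-4, 11)) = Mul(61, 7) = 427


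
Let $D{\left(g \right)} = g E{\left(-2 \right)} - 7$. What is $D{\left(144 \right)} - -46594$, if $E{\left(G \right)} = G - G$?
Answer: $46587$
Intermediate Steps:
$E{\left(G \right)} = 0$
$D{\left(g \right)} = -7$ ($D{\left(g \right)} = g 0 - 7 = 0 - 7 = -7$)
$D{\left(144 \right)} - -46594 = -7 - -46594 = -7 + 46594 = 46587$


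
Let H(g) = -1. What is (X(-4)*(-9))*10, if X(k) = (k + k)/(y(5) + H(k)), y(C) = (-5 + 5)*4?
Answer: -720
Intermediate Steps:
y(C) = 0 (y(C) = 0*4 = 0)
X(k) = -2*k (X(k) = (k + k)/(0 - 1) = (2*k)/(-1) = (2*k)*(-1) = -2*k)
(X(-4)*(-9))*10 = (-2*(-4)*(-9))*10 = (8*(-9))*10 = -72*10 = -720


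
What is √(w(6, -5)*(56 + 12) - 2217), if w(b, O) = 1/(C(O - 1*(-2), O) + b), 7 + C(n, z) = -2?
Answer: I*√20157/3 ≈ 47.325*I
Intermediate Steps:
C(n, z) = -9 (C(n, z) = -7 - 2 = -9)
w(b, O) = 1/(-9 + b)
√(w(6, -5)*(56 + 12) - 2217) = √((56 + 12)/(-9 + 6) - 2217) = √(68/(-3) - 2217) = √(-⅓*68 - 2217) = √(-68/3 - 2217) = √(-6719/3) = I*√20157/3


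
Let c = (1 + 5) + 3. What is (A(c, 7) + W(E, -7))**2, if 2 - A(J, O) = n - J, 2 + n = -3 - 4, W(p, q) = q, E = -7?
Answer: 169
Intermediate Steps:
n = -9 (n = -2 + (-3 - 4) = -2 - 7 = -9)
c = 9 (c = 6 + 3 = 9)
A(J, O) = 11 + J (A(J, O) = 2 - (-9 - J) = 2 + (9 + J) = 11 + J)
(A(c, 7) + W(E, -7))**2 = ((11 + 9) - 7)**2 = (20 - 7)**2 = 13**2 = 169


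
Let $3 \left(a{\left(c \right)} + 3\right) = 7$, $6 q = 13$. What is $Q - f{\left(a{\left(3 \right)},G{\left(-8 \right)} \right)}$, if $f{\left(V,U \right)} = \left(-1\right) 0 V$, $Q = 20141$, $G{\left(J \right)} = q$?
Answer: $20141$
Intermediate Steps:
$q = \frac{13}{6}$ ($q = \frac{1}{6} \cdot 13 = \frac{13}{6} \approx 2.1667$)
$G{\left(J \right)} = \frac{13}{6}$
$a{\left(c \right)} = - \frac{2}{3}$ ($a{\left(c \right)} = -3 + \frac{1}{3} \cdot 7 = -3 + \frac{7}{3} = - \frac{2}{3}$)
$f{\left(V,U \right)} = 0$ ($f{\left(V,U \right)} = 0 V = 0$)
$Q - f{\left(a{\left(3 \right)},G{\left(-8 \right)} \right)} = 20141 - 0 = 20141 + 0 = 20141$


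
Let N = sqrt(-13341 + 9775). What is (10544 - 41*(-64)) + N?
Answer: 13168 + I*sqrt(3566) ≈ 13168.0 + 59.716*I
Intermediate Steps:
N = I*sqrt(3566) (N = sqrt(-3566) = I*sqrt(3566) ≈ 59.716*I)
(10544 - 41*(-64)) + N = (10544 - 41*(-64)) + I*sqrt(3566) = (10544 + 2624) + I*sqrt(3566) = 13168 + I*sqrt(3566)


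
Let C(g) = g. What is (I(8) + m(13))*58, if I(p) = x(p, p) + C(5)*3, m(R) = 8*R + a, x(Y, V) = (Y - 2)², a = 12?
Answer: 9686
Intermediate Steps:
x(Y, V) = (-2 + Y)²
m(R) = 12 + 8*R (m(R) = 8*R + 12 = 12 + 8*R)
I(p) = 15 + (-2 + p)² (I(p) = (-2 + p)² + 5*3 = (-2 + p)² + 15 = 15 + (-2 + p)²)
(I(8) + m(13))*58 = ((15 + (-2 + 8)²) + (12 + 8*13))*58 = ((15 + 6²) + (12 + 104))*58 = ((15 + 36) + 116)*58 = (51 + 116)*58 = 167*58 = 9686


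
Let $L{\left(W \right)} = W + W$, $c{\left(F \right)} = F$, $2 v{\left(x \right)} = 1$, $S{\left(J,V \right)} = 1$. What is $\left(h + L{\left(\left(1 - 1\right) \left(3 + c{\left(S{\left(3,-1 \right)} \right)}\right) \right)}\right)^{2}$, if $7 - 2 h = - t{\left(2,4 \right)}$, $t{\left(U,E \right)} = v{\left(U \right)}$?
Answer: $\frac{225}{16} \approx 14.063$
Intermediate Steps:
$v{\left(x \right)} = \frac{1}{2}$ ($v{\left(x \right)} = \frac{1}{2} \cdot 1 = \frac{1}{2}$)
$t{\left(U,E \right)} = \frac{1}{2}$
$L{\left(W \right)} = 2 W$
$h = \frac{15}{4}$ ($h = \frac{7}{2} - \frac{\left(-1\right) \frac{1}{2}}{2} = \frac{7}{2} - - \frac{1}{4} = \frac{7}{2} + \frac{1}{4} = \frac{15}{4} \approx 3.75$)
$\left(h + L{\left(\left(1 - 1\right) \left(3 + c{\left(S{\left(3,-1 \right)} \right)}\right) \right)}\right)^{2} = \left(\frac{15}{4} + 2 \left(1 - 1\right) \left(3 + 1\right)\right)^{2} = \left(\frac{15}{4} + 2 \cdot 0 \cdot 4\right)^{2} = \left(\frac{15}{4} + 2 \cdot 0\right)^{2} = \left(\frac{15}{4} + 0\right)^{2} = \left(\frac{15}{4}\right)^{2} = \frac{225}{16}$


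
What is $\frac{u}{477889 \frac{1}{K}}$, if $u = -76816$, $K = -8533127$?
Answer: $\frac{655480683632}{477889} \approx 1.3716 \cdot 10^{6}$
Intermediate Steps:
$\frac{u}{477889 \frac{1}{K}} = - \frac{76816}{477889 \frac{1}{-8533127}} = - \frac{76816}{477889 \left(- \frac{1}{8533127}\right)} = - \frac{76816}{- \frac{477889}{8533127}} = \left(-76816\right) \left(- \frac{8533127}{477889}\right) = \frac{655480683632}{477889}$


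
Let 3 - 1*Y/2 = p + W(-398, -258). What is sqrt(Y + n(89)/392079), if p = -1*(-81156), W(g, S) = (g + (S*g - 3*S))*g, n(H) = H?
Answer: sqrt(12586073860710065445)/392079 ≈ 9048.4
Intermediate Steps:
W(g, S) = g*(g - 3*S + S*g) (W(g, S) = (g + (-3*S + S*g))*g = (g - 3*S + S*g)*g = g*(g - 3*S + S*g))
p = 81156
Y = 81873454 (Y = 6 - 2*(81156 - 398*(-398 - 3*(-258) - 258*(-398))) = 6 - 2*(81156 - 398*(-398 + 774 + 102684)) = 6 - 2*(81156 - 398*103060) = 6 - 2*(81156 - 41017880) = 6 - 2*(-40936724) = 6 + 81873448 = 81873454)
sqrt(Y + n(89)/392079) = sqrt(81873454 + 89/392079) = sqrt(32100861970955/392079) = sqrt(12586073860710065445)/392079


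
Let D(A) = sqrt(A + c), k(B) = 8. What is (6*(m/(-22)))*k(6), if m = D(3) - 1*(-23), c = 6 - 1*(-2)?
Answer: -552/11 - 24*sqrt(11)/11 ≈ -57.418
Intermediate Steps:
c = 8 (c = 6 + 2 = 8)
D(A) = sqrt(8 + A) (D(A) = sqrt(A + 8) = sqrt(8 + A))
m = 23 + sqrt(11) (m = sqrt(8 + 3) - 1*(-23) = sqrt(11) + 23 = 23 + sqrt(11) ≈ 26.317)
(6*(m/(-22)))*k(6) = (6*((23 + sqrt(11))/(-22)))*8 = (6*((23 + sqrt(11))*(-1/22)))*8 = (6*(-23/22 - sqrt(11)/22))*8 = (-69/11 - 3*sqrt(11)/11)*8 = -552/11 - 24*sqrt(11)/11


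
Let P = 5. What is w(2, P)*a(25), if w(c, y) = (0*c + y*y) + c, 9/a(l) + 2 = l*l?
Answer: 243/623 ≈ 0.39005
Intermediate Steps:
a(l) = 9/(-2 + l²) (a(l) = 9/(-2 + l*l) = 9/(-2 + l²))
w(c, y) = c + y² (w(c, y) = (0 + y²) + c = y² + c = c + y²)
w(2, P)*a(25) = (2 + 5²)*(9/(-2 + 25²)) = (2 + 25)*(9/(-2 + 625)) = 27*(9/623) = 243/623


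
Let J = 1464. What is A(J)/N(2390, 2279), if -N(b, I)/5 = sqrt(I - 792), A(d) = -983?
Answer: 983*sqrt(1487)/7435 ≈ 5.0983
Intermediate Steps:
N(b, I) = -5*sqrt(-792 + I) (N(b, I) = -5*sqrt(I - 792) = -5*sqrt(-792 + I))
A(J)/N(2390, 2279) = -983*(-1/(5*sqrt(-792 + 2279))) = -983*(-sqrt(1487)/7435) = -(-983)*sqrt(1487)/7435 = 983*sqrt(1487)/7435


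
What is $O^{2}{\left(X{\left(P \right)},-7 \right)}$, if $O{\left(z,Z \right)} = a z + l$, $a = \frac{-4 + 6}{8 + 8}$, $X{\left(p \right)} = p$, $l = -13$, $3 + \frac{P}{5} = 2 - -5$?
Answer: $\frac{441}{4} \approx 110.25$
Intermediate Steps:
$P = 20$ ($P = -15 + 5 \left(2 - -5\right) = -15 + 5 \left(2 + 5\right) = -15 + 5 \cdot 7 = -15 + 35 = 20$)
$a = \frac{1}{8}$ ($a = \frac{2}{16} = 2 \cdot \frac{1}{16} = \frac{1}{8} \approx 0.125$)
$O{\left(z,Z \right)} = -13 + \frac{z}{8}$ ($O{\left(z,Z \right)} = \frac{z}{8} - 13 = -13 + \frac{z}{8}$)
$O^{2}{\left(X{\left(P \right)},-7 \right)} = \left(-13 + \frac{1}{8} \cdot 20\right)^{2} = \left(-13 + \frac{5}{2}\right)^{2} = \left(- \frac{21}{2}\right)^{2} = \frac{441}{4}$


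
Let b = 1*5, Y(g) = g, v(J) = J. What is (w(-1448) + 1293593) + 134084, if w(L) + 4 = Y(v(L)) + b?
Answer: 1426230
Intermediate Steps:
b = 5
w(L) = 1 + L (w(L) = -4 + (L + 5) = -4 + (5 + L) = 1 + L)
(w(-1448) + 1293593) + 134084 = ((1 - 1448) + 1293593) + 134084 = (-1447 + 1293593) + 134084 = 1292146 + 134084 = 1426230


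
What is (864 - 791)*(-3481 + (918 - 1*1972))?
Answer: -331055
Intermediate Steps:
(864 - 791)*(-3481 + (918 - 1*1972)) = 73*(-3481 + (918 - 1972)) = 73*(-3481 - 1054) = 73*(-4535) = -331055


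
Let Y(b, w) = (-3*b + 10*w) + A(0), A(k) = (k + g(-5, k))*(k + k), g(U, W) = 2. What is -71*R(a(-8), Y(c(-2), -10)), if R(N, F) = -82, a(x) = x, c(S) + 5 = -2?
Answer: 5822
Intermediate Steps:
A(k) = 2*k*(2 + k) (A(k) = (k + 2)*(k + k) = (2 + k)*(2*k) = 2*k*(2 + k))
c(S) = -7 (c(S) = -5 - 2 = -7)
Y(b, w) = -3*b + 10*w (Y(b, w) = (-3*b + 10*w) + 2*0*(2 + 0) = (-3*b + 10*w) + 2*0*2 = (-3*b + 10*w) + 0 = -3*b + 10*w)
-71*R(a(-8), Y(c(-2), -10)) = -71*(-82) = 5822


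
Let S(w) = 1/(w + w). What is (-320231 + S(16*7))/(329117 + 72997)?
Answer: -23910581/30024512 ≈ -0.79637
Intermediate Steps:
S(w) = 1/(2*w)
(-320231 + S(16*7))/(329117 + 72997) = (-320231 + 1/(2*((16*7))))/(329117 + 72997) = (-320231 + (½)/112)/402114 = (-320231 + (½)*(1/112))*(1/402114) = (-320231 + 1/224)*(1/402114) = -71731743/224*1/402114 = -23910581/30024512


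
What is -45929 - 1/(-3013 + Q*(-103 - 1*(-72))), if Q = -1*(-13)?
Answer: -156893463/3416 ≈ -45929.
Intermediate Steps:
Q = 13
-45929 - 1/(-3013 + Q*(-103 - 1*(-72))) = -45929 - 1/(-3013 + 13*(-103 - 1*(-72))) = -45929 - 1/(-3013 + 13*(-103 + 72)) = -45929 - 1/(-3013 + 13*(-31)) = -45929 - 1/(-3013 - 403) = -45929 - 1/(-3416) = -45929 - 1*(-1/3416) = -45929 + 1/3416 = -156893463/3416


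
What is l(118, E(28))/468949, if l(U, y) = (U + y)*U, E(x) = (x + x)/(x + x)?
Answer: 14042/468949 ≈ 0.029944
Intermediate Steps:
E(x) = 1 (E(x) = (2*x)/((2*x)) = (2*x)*(1/(2*x)) = 1)
l(U, y) = U*(U + y)
l(118, E(28))/468949 = (118*(118 + 1))/468949 = (118*119)*(1/468949) = 14042*(1/468949) = 14042/468949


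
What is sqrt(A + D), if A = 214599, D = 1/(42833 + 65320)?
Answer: 4*sqrt(17431804357001)/36051 ≈ 463.25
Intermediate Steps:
D = 1/108153 ≈ 9.2462e-6
sqrt(A + D) = sqrt(214599 + 1/108153) = sqrt(23209525648/108153) = 4*sqrt(17431804357001)/36051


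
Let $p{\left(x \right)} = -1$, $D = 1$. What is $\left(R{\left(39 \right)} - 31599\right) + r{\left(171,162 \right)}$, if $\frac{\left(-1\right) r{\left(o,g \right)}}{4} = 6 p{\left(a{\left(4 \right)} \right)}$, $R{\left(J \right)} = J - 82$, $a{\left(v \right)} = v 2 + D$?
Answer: $-31618$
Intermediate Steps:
$a{\left(v \right)} = 1 + 2 v$ ($a{\left(v \right)} = v 2 + 1 = 2 v + 1 = 1 + 2 v$)
$R{\left(J \right)} = -82 + J$
$r{\left(o,g \right)} = 24$ ($r{\left(o,g \right)} = - 4 \cdot 6 \left(-1\right) = \left(-4\right) \left(-6\right) = 24$)
$\left(R{\left(39 \right)} - 31599\right) + r{\left(171,162 \right)} = \left(\left(-82 + 39\right) - 31599\right) + 24 = \left(-43 - 31599\right) + 24 = -31642 + 24 = -31618$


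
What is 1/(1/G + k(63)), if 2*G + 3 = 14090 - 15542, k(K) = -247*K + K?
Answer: -1455/22549592 ≈ -6.4524e-5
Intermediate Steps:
k(K) = -246*K
G = -1455/2 (G = -3/2 + (14090 - 15542)/2 = -3/2 + (½)*(-1452) = -3/2 - 726 = -1455/2 ≈ -727.50)
1/(1/G + k(63)) = 1/(1/(-1455/2) - 246*63) = 1/(-2/1455 - 15498) = 1/(-22549592/1455) = -1455/22549592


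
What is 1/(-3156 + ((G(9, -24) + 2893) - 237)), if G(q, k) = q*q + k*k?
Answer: 1/157 ≈ 0.0063694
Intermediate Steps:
G(q, k) = k² + q² (G(q, k) = q² + k² = k² + q²)
1/(-3156 + ((G(9, -24) + 2893) - 237)) = 1/(-3156 + ((((-24)² + 9²) + 2893) - 237)) = 1/(-3156 + (((576 + 81) + 2893) - 237)) = 1/(-3156 + ((657 + 2893) - 237)) = 1/(-3156 + (3550 - 237)) = 1/(-3156 + 3313) = 1/157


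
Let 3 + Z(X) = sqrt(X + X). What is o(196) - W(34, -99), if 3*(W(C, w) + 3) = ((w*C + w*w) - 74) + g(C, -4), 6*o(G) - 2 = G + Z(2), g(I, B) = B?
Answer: -12499/6 ≈ -2083.2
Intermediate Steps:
Z(X) = -3 + sqrt(2)*sqrt(X) (Z(X) = -3 + sqrt(X + X) = -3 + sqrt(2*X) = -3 + sqrt(2)*sqrt(X))
o(G) = 1/6 + G/6 (o(G) = 1/3 + (G + (-3 + sqrt(2)*sqrt(2)))/6 = 1/3 + (G + (-3 + 2))/6 = 1/3 + (G - 1)/6 = 1/3 + (-1 + G)/6 = 1/3 + (-1/6 + G/6) = 1/6 + G/6)
W(C, w) = -29 + w**2/3 + C*w/3 (W(C, w) = -3 + (((w*C + w*w) - 74) - 4)/3 = -3 + (((C*w + w**2) - 74) - 4)/3 = -3 + (((w**2 + C*w) - 74) - 4)/3 = -3 + ((-74 + w**2 + C*w) - 4)/3 = -3 + (-78 + w**2 + C*w)/3 = -3 + (-26 + w**2/3 + C*w/3) = -29 + w**2/3 + C*w/3)
o(196) - W(34, -99) = (1/6 + (1/6)*196) - (-29 + (1/3)*(-99)**2 + (1/3)*34*(-99)) = (1/6 + 98/3) - (-29 + (1/3)*9801 - 1122) = 197/6 - (-29 + 3267 - 1122) = 197/6 - 1*2116 = 197/6 - 2116 = -12499/6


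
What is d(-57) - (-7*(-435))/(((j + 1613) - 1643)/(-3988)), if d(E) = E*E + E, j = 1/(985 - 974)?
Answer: -18932556/47 ≈ -4.0282e+5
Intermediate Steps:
j = 1/11 ≈ 0.090909
d(E) = E + E² (d(E) = E² + E = E + E²)
d(-57) - (-7*(-435))/(((j + 1613) - 1643)/(-3988)) = -57*(1 - 57) - (-7*(-435))/(((1/11 + 1613) - 1643)/(-3988)) = -57*(-56) - 3045/((17744/11 - 1643)*(-1/3988)) = 3192 - 3045/((-329/11*(-1/3988))) = 3192 - 3045/329/43868 = 3192 - 3045*43868/329 = 3192 - 1*19082580/47 = 3192 - 19082580/47 = -18932556/47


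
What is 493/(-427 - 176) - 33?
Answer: -20392/603 ≈ -33.818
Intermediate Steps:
493/(-427 - 176) - 33 = 493/(-603) - 33 = -1/603*493 - 33 = -493/603 - 33 = -20392/603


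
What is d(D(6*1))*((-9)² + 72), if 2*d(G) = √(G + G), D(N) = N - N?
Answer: 0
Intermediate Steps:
D(N) = 0
d(G) = √2*√G/2 (d(G) = √(G + G)/2 = √(2*G)/2 = (√2*√G)/2 = √2*√G/2)
d(D(6*1))*((-9)² + 72) = (√2*√0/2)*((-9)² + 72) = ((½)*√2*0)*(81 + 72) = 0*153 = 0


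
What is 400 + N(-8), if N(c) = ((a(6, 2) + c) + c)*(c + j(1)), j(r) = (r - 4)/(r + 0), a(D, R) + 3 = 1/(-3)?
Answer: 1838/3 ≈ 612.67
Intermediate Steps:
a(D, R) = -10/3 (a(D, R) = -3 + 1/(-3) = -3 - 1/3 = -10/3)
j(r) = (-4 + r)/r
N(c) = (-3 + c)*(-10/3 + 2*c) (N(c) = ((-10/3 + c) + c)*(c + (-4 + 1)/1) = (-10/3 + 2*c)*(c + 1*(-3)) = (-10/3 + 2*c)*(c - 3) = (-10/3 + 2*c)*(-3 + c) = (-3 + c)*(-10/3 + 2*c))
400 + N(-8) = 400 + (10 + 2*(-8)**2 - 28/3*(-8)) = 400 + (10 + 2*64 + 224/3) = 400 + (10 + 128 + 224/3) = 400 + 638/3 = 1838/3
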